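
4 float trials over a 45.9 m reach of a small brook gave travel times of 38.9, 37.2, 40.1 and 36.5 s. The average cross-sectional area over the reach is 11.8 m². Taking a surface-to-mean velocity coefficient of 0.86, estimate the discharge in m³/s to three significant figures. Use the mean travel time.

12.2 m³/s

t̄ = (38.9 + 37.2 + 40.1 + 36.5) / 4 = 38.175 s
v_surface = L / t̄ = 45.9 / 38.175 = 1.202 m/s
v_mean = 0.86 × 1.202 = 1.034 m/s
Q = A × v_mean = 11.8 × 1.034 = 12.20 m³/s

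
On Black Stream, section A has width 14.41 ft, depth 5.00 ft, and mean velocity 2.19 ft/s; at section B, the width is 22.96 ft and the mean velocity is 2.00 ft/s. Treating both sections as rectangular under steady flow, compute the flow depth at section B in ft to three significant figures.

3.44 ft

Q = A₁V₁ = (14.41×5.00) × 2.19 = 157.8 ft³/s
d₂ = Q/(b₂ V₂) = 157.8/(22.96×2.00) = 3.436 ft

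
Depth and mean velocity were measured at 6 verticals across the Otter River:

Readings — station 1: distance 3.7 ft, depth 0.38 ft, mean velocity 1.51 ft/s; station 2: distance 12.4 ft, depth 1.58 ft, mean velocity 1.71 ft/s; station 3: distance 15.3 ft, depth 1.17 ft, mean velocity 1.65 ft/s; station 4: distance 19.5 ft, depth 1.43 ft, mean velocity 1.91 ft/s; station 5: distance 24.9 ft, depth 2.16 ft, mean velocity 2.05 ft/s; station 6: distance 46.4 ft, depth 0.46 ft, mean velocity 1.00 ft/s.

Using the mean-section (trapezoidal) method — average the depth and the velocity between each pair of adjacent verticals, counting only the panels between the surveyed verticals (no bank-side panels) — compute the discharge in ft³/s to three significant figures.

Panel 1-2: Δb = 8.7 ft, d̄ = (0.38+1.58)/2 = 0.98, v̄ = (1.51+1.71)/2 = 1.61 → q = 8.7×0.98×1.61 = 13.73 ft³/s
Panel 2-3: Δb = 2.9 ft, d̄ = (1.58+1.17)/2 = 1.375, v̄ = (1.71+1.65)/2 = 1.68 → q = 2.9×1.375×1.68 = 6.699 ft³/s
Panel 3-4: Δb = 4.2 ft, d̄ = (1.17+1.43)/2 = 1.3, v̄ = (1.65+1.91)/2 = 1.78 → q = 4.2×1.3×1.78 = 9.719 ft³/s
Panel 4-5: Δb = 5.4 ft, d̄ = (1.43+2.16)/2 = 1.795, v̄ = (1.91+2.05)/2 = 1.98 → q = 5.4×1.795×1.98 = 19.19 ft³/s
Panel 5-6: Δb = 21.5 ft, d̄ = (2.16+0.46)/2 = 1.31, v̄ = (2.05+1.00)/2 = 1.525 → q = 21.5×1.31×1.525 = 42.95 ft³/s
Q = Σ q = 92.29 ft³/s

92.3 ft³/s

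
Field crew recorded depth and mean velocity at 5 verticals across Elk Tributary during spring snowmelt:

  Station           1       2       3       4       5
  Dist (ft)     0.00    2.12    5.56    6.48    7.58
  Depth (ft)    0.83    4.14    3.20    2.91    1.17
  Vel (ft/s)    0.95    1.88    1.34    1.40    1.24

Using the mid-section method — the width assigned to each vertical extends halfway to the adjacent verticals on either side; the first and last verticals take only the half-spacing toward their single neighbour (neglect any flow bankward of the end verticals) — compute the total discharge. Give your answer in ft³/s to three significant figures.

w_1 = (2.12 − 0.00)/2 = 1.06 ft; q_1 = 0.95 × 0.83 × 1.06 = 0.8358 ft³/s
w_2 = (5.56 − 0.00)/2 = 2.78 ft; q_2 = 1.88 × 4.14 × 2.78 = 21.64 ft³/s
w_3 = (6.48 − 2.12)/2 = 2.18 ft; q_3 = 1.34 × 3.20 × 2.18 = 9.348 ft³/s
w_4 = (7.58 − 5.56)/2 = 1.01 ft; q_4 = 1.40 × 2.91 × 1.01 = 4.115 ft³/s
w_5 = (7.58 − 6.48)/2 = 0.55 ft; q_5 = 1.24 × 1.17 × 0.55 = 0.7979 ft³/s
Q = Σ qᵢ = 36.73 ft³/s

36.7 ft³/s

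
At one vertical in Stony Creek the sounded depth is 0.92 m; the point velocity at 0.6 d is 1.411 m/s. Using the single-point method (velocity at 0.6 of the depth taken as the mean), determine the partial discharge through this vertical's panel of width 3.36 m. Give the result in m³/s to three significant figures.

v̄ = v₀.₆ = 1.411 m/s
q = v̄ × d × w = 1.411 × 0.92 × 3.36 = 4.362 m³/s

4.36 m³/s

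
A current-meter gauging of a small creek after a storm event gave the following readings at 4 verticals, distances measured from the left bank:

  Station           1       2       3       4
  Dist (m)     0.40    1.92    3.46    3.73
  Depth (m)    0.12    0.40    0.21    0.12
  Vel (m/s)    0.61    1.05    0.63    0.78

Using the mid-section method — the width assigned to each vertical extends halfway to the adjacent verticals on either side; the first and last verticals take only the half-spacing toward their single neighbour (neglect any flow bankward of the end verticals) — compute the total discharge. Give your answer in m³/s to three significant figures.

0.831 m³/s

w_1 = (1.92 − 0.40)/2 = 0.76 m; q_1 = 0.61 × 0.12 × 0.76 = 0.05563 m³/s
w_2 = (3.46 − 0.40)/2 = 1.53 m; q_2 = 1.05 × 0.40 × 1.53 = 0.6426 m³/s
w_3 = (3.73 − 1.92)/2 = 0.905 m; q_3 = 0.63 × 0.21 × 0.905 = 0.1197 m³/s
w_4 = (3.73 − 3.46)/2 = 0.135 m; q_4 = 0.78 × 0.12 × 0.135 = 0.01264 m³/s
Q = Σ qᵢ = 0.8306 m³/s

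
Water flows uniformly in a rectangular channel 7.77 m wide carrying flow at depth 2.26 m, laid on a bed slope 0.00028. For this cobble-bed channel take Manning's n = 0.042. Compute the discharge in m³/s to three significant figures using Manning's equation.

8.88 m³/s

A = b·y = 7.77 × 2.26 = 17.56 m²
P = b + 2y = 7.77 + 2×2.26 = 12.29 m
R = A/P = 17.56/12.29 = 1.429 m
Q = (1/n)·A·R^(2/3)·S^(1/2) = (1/0.042) × 17.56 × 1.429^(2/3) × 0.00028^(1/2) = 8.875 m³/s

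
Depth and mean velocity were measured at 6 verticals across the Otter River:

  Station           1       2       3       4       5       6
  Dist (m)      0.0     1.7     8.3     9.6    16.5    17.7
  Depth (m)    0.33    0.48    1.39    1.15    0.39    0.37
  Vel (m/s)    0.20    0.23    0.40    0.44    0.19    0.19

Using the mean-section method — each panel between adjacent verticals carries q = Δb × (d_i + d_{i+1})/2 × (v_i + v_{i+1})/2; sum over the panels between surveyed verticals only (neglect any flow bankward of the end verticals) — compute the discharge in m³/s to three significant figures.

4.55 m³/s

Panel 1-2: Δb = 1.7 m, d̄ = (0.33+0.48)/2 = 0.405, v̄ = (0.20+0.23)/2 = 0.215 → q = 1.7×0.405×0.215 = 0.1480 m³/s
Panel 2-3: Δb = 6.6 m, d̄ = (0.48+1.39)/2 = 0.935, v̄ = (0.23+0.40)/2 = 0.315 → q = 6.6×0.935×0.315 = 1.944 m³/s
Panel 3-4: Δb = 1.3 m, d̄ = (1.39+1.15)/2 = 1.27, v̄ = (0.40+0.44)/2 = 0.42 → q = 1.3×1.27×0.42 = 0.6934 m³/s
Panel 4-5: Δb = 6.9 m, d̄ = (1.15+0.39)/2 = 0.77, v̄ = (0.44+0.19)/2 = 0.315 → q = 6.9×0.77×0.315 = 1.674 m³/s
Panel 5-6: Δb = 1.2 m, d̄ = (0.39+0.37)/2 = 0.38, v̄ = (0.19+0.19)/2 = 0.19 → q = 1.2×0.38×0.19 = 0.08664 m³/s
Q = Σ q = 4.546 m³/s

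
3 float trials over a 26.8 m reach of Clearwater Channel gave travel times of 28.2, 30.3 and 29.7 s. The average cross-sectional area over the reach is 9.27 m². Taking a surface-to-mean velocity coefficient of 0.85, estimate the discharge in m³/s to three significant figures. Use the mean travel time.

7.18 m³/s

t̄ = (28.2 + 30.3 + 29.7) / 3 = 29.4 s
v_surface = L / t̄ = 26.8 / 29.4 = 0.9116 m/s
v_mean = 0.85 × 0.9116 = 0.7748 m/s
Q = A × v_mean = 9.27 × 0.7748 = 7.183 m³/s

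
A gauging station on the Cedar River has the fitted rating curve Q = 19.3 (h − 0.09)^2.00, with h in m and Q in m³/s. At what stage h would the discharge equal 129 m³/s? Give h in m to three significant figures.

2.68 m

h − h₀ = (Q/C)^(1/b) = (129/19.3)^(1/2.00) = 2.585 m
h = 0.09 + 2.585 = 2.675 m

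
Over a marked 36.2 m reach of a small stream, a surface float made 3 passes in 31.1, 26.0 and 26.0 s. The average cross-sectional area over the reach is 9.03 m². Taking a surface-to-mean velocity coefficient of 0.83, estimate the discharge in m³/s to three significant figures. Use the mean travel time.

t̄ = (31.1 + 26.0 + 26.0) / 3 = 27.7 s
v_surface = L / t̄ = 36.2 / 27.7 = 1.307 m/s
v_mean = 0.83 × 1.307 = 1.085 m/s
Q = A × v_mean = 9.03 × 1.085 = 9.795 m³/s

9.79 m³/s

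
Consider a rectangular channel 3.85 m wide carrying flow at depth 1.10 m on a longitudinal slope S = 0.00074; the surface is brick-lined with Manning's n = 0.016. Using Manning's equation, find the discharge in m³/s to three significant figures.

A = b·y = 3.85 × 1.10 = 4.235 m²
P = b + 2y = 3.85 + 2×1.10 = 6.050 m
R = A/P = 4.235/6.050 = 0.7000 m
Q = (1/n)·A·R^(2/3)·S^(1/2) = (1/0.016) × 4.235 × 0.7000^(2/3) × 0.00074^(1/2) = 5.677 m³/s

5.68 m³/s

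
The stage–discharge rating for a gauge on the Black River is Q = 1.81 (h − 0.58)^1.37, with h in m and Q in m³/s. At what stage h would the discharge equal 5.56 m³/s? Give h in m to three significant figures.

h − h₀ = (Q/C)^(1/b) = (5.56/1.81)^(1/1.37) = 2.269 m
h = 0.58 + 2.269 = 2.849 m

2.85 m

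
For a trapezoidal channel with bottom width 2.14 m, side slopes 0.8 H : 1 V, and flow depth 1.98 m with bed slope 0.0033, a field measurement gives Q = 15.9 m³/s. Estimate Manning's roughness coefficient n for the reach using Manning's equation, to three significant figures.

0.0270

A = (b + z·y)·y = (2.14 + 0.8×1.98)×1.98 = 7.374 m²
P = b + 2y√(1+z²) = 2.14 + 2×1.98×√(1+0.8²) = 7.211 m
R = A/P = 7.374/7.211 = 1.022 m
n = (1/Q)·A·R^(2/3)·S^(1/2) = (1/15.9) × 7.374 × 1.015 × 0.05745 = 0.02704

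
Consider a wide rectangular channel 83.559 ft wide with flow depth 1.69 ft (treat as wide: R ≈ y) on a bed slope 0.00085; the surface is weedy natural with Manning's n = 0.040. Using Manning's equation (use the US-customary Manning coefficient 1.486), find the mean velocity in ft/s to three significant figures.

A = b·y = 83.559 × 1.69 = 141.2 ft²
Wide channel: R ≈ y = 1.69 ft
Q = (1.486/n)·A·R^(2/3)·S^(1/2) = (1.486/0.040) × 141.2 × 1.690^(2/3) × 0.00085^(1/2) = 217.0 ft³/s
V = Q/A = 217.0/141.2 = 1.537 ft/s

1.54 ft/s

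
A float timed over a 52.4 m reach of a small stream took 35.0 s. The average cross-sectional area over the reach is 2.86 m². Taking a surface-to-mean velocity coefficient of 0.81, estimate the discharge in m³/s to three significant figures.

v_surface = L / t̄ = 52.4 / 35 = 1.497 m/s
v_mean = 0.81 × 1.497 = 1.213 m/s
Q = A × v_mean = 2.86 × 1.213 = 3.468 m³/s

3.47 m³/s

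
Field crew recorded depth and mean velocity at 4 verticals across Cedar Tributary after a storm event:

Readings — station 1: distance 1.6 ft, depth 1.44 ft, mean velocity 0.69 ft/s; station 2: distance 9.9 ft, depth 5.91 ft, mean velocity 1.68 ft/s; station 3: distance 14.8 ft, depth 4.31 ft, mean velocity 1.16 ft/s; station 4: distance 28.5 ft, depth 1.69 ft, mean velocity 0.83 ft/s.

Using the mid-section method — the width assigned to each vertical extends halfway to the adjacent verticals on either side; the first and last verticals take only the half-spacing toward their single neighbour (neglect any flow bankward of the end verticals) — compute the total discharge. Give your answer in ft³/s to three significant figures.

126 ft³/s

w_1 = (9.9 − 1.6)/2 = 4.15 ft; q_1 = 0.69 × 1.44 × 4.15 = 4.123 ft³/s
w_2 = (14.8 − 1.6)/2 = 6.6 ft; q_2 = 1.68 × 5.91 × 6.6 = 65.53 ft³/s
w_3 = (28.5 − 9.9)/2 = 9.3 ft; q_3 = 1.16 × 4.31 × 9.3 = 46.50 ft³/s
w_4 = (28.5 − 14.8)/2 = 6.85 ft; q_4 = 0.83 × 1.69 × 6.85 = 9.608 ft³/s
Q = Σ qᵢ = 125.8 ft³/s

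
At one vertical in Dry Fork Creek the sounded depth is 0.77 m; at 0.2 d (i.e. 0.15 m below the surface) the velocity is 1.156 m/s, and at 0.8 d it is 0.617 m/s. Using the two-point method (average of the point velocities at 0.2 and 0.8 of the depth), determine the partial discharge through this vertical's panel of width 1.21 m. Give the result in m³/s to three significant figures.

v̄ = (1.156 + 0.617) / 2 = 0.8865 m/s
q = v̄ × d × w = 0.8865 × 0.77 × 1.21 = 0.8260 m³/s

0.826 m³/s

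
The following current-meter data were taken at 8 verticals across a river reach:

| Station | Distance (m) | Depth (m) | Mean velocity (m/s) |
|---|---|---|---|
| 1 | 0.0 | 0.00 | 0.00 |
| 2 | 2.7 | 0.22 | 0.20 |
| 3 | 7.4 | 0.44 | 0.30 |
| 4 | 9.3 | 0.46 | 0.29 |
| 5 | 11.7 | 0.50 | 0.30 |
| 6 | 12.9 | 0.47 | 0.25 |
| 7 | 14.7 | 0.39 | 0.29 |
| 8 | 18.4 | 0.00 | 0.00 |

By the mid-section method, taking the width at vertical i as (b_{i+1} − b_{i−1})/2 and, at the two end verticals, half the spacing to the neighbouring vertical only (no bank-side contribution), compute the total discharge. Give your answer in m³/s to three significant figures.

1.64 m³/s

w_2 = (7.4 − 0.0)/2 = 3.7 m; q_2 = 0.20 × 0.22 × 3.7 = 0.1628 m³/s
w_3 = (9.3 − 2.7)/2 = 3.3 m; q_3 = 0.30 × 0.44 × 3.3 = 0.4356 m³/s
w_4 = (11.7 − 7.4)/2 = 2.15 m; q_4 = 0.29 × 0.46 × 2.15 = 0.2868 m³/s
w_5 = (12.9 − 9.3)/2 = 1.8 m; q_5 = 0.30 × 0.50 × 1.8 = 0.2700 m³/s
w_6 = (14.7 − 11.7)/2 = 1.5 m; q_6 = 0.25 × 0.47 × 1.5 = 0.1763 m³/s
w_7 = (18.4 − 12.9)/2 = 2.75 m; q_7 = 0.29 × 0.39 × 2.75 = 0.3110 m³/s
Stations 1, 8 contribute zero (depth or velocity is 0).
Q = Σ qᵢ = 1.642 m³/s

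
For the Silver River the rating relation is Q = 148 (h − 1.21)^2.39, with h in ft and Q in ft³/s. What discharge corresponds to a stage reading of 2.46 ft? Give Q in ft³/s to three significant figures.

Q = 148 × (2.46 − 1.21)^2.39 = 148 × 1.25^2.39 = 252.3 ft³/s

252 ft³/s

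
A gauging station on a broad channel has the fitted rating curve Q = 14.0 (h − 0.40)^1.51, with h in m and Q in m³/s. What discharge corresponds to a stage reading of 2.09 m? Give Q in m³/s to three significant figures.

30.9 m³/s

Q = 14.0 × (2.09 − 0.40)^1.51 = 14.0 × 1.69^1.51 = 30.92 m³/s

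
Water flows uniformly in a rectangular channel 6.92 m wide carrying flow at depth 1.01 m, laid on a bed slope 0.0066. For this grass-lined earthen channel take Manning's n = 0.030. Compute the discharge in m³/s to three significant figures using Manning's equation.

16.1 m³/s

A = b·y = 6.92 × 1.01 = 6.989 m²
P = b + 2y = 6.92 + 2×1.01 = 8.940 m
R = A/P = 6.989/8.940 = 0.7818 m
Q = (1/n)·A·R^(2/3)·S^(1/2) = (1/0.030) × 6.989 × 0.7818^(2/3) × 0.0066^(1/2) = 16.06 m³/s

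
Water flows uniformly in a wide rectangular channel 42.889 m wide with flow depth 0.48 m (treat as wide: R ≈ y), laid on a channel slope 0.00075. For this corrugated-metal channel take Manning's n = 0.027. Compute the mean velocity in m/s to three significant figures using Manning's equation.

A = b·y = 42.889 × 0.48 = 20.59 m²
Wide channel: R ≈ y = 0.48 m
Q = (1/n)·A·R^(2/3)·S^(1/2) = (1/0.027) × 20.59 × 0.4800^(2/3) × 0.00075^(1/2) = 12.80 m³/s
V = Q/A = 12.80/20.59 = 0.6218 m/s

0.622 m/s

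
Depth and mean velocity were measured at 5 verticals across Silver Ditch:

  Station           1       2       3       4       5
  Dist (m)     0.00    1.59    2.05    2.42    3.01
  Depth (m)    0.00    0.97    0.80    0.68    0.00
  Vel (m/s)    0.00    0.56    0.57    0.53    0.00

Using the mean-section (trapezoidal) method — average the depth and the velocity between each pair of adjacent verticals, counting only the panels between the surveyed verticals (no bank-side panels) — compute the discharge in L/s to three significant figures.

Panel 1-2: Δb = 1.59 m, d̄ = (0.00+0.97)/2 = 0.485, v̄ = (0.00+0.56)/2 = 0.28 → q = 1.59×0.485×0.28 = 0.2159 m³/s
Panel 2-3: Δb = 0.46 m, d̄ = (0.97+0.80)/2 = 0.885, v̄ = (0.56+0.57)/2 = 0.565 → q = 0.46×0.885×0.565 = 0.2300 m³/s
Panel 3-4: Δb = 0.37 m, d̄ = (0.80+0.68)/2 = 0.74, v̄ = (0.57+0.53)/2 = 0.55 → q = 0.37×0.74×0.55 = 0.1506 m³/s
Panel 4-5: Δb = 0.59 m, d̄ = (0.68+0.00)/2 = 0.34, v̄ = (0.53+0.00)/2 = 0.265 → q = 0.59×0.34×0.265 = 0.05316 m³/s
Q = Σ q = 0.6497 m³/s
= 0.6497 × 1000 = 649.7 L/s

650 L/s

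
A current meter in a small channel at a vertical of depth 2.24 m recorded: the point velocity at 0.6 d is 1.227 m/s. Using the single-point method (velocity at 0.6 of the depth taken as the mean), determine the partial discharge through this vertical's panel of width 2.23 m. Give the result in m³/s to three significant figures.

v̄ = v₀.₆ = 1.227 m/s
q = v̄ × d × w = 1.227 × 2.24 × 2.23 = 6.129 m³/s

6.13 m³/s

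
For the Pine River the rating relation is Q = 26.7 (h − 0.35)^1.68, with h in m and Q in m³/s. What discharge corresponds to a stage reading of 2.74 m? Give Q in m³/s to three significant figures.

Q = 26.7 × (2.74 − 0.35)^1.68 = 26.7 × 2.39^1.68 = 115.4 m³/s

115 m³/s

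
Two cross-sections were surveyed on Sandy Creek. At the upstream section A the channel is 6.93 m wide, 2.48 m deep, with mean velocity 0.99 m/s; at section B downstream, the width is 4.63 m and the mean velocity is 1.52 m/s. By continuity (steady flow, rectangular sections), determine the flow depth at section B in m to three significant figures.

2.42 m

Q = A₁V₁ = (6.93×2.48) × 0.99 = 17.01 m³/s
d₂ = Q/(b₂ V₂) = 17.01/(4.63×1.52) = 2.418 m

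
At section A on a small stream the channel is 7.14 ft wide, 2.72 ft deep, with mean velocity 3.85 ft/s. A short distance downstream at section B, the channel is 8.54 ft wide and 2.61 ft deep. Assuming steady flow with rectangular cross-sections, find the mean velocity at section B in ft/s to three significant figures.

3.35 ft/s

Q = A₁V₁ = (7.14×2.72) × 3.85 = 74.77 ft³/s
A₂ = 8.54 × 2.61 = 22.29 ft²
V₂ = Q/A₂ = 74.77/22.29 = 3.355 ft/s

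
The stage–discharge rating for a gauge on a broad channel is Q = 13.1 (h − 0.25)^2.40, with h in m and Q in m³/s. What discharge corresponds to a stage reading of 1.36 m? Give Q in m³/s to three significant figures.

Q = 13.1 × (1.36 − 0.25)^2.40 = 13.1 × 1.11^2.40 = 16.83 m³/s

16.8 m³/s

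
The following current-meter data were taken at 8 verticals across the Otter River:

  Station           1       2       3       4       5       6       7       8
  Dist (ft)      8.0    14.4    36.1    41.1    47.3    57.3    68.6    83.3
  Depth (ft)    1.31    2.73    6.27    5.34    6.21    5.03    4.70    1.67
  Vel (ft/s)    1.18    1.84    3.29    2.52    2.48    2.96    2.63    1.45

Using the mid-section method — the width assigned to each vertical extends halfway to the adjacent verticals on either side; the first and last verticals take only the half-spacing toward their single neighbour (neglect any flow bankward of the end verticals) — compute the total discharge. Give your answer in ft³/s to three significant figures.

w_1 = (14.4 − 8.0)/2 = 3.2 ft; q_1 = 1.18 × 1.31 × 3.2 = 4.947 ft³/s
w_2 = (36.1 − 8.0)/2 = 14.05 ft; q_2 = 1.84 × 2.73 × 14.05 = 70.58 ft³/s
w_3 = (41.1 − 14.4)/2 = 13.35 ft; q_3 = 3.29 × 6.27 × 13.35 = 275.4 ft³/s
w_4 = (47.3 − 36.1)/2 = 5.6 ft; q_4 = 2.52 × 5.34 × 5.6 = 75.36 ft³/s
w_5 = (57.3 − 41.1)/2 = 8.1 ft; q_5 = 2.48 × 6.21 × 8.1 = 124.7 ft³/s
w_6 = (68.6 − 47.3)/2 = 10.65 ft; q_6 = 2.96 × 5.03 × 10.65 = 158.6 ft³/s
w_7 = (83.3 − 57.3)/2 = 13 ft; q_7 = 2.63 × 4.70 × 13 = 160.7 ft³/s
w_8 = (83.3 − 68.6)/2 = 7.35 ft; q_8 = 1.45 × 1.67 × 7.35 = 17.80 ft³/s
Q = Σ qᵢ = 888.1 ft³/s

888 ft³/s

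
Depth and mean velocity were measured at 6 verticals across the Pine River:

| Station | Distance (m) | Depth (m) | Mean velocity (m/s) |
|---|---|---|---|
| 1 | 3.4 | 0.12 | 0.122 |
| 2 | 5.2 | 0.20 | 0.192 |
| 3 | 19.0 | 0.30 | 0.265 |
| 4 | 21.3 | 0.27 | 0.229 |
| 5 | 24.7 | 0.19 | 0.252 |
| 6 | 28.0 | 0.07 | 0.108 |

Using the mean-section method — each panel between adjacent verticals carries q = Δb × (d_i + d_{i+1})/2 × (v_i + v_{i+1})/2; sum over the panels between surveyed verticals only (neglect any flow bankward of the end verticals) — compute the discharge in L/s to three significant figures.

Panel 1-2: Δb = 1.8 m, d̄ = (0.12+0.20)/2 = 0.16, v̄ = (0.122+0.192)/2 = 0.157 → q = 1.8×0.16×0.157 = 0.04522 m³/s
Panel 2-3: Δb = 13.8 m, d̄ = (0.20+0.30)/2 = 0.25, v̄ = (0.192+0.265)/2 = 0.2285 → q = 13.8×0.25×0.2285 = 0.7883 m³/s
Panel 3-4: Δb = 2.3 m, d̄ = (0.30+0.27)/2 = 0.285, v̄ = (0.265+0.229)/2 = 0.247 → q = 2.3×0.285×0.247 = 0.1619 m³/s
Panel 4-5: Δb = 3.4 m, d̄ = (0.27+0.19)/2 = 0.23, v̄ = (0.229+0.252)/2 = 0.2405 → q = 3.4×0.23×0.2405 = 0.1881 m³/s
Panel 5-6: Δb = 3.3 m, d̄ = (0.19+0.07)/2 = 0.13, v̄ = (0.252+0.108)/2 = 0.18 → q = 3.3×0.13×0.18 = 0.07722 m³/s
Q = Σ q = 1.261 m³/s
= 1.261 × 1000 = 1261 L/s

1260 L/s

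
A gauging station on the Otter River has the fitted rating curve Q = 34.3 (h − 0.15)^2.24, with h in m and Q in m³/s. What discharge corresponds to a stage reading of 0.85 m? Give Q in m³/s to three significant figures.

15.4 m³/s

Q = 34.3 × (0.85 − 0.15)^2.24 = 34.3 × 0.7^2.24 = 15.43 m³/s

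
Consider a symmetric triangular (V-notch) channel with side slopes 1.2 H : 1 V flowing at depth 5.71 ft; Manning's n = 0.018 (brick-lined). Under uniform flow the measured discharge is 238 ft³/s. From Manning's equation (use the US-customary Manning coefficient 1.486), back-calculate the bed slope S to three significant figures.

A = z·y² = 1.2×5.71² = 39.12 ft²
P = 2y√(1+z²) = 2×5.71×√(1+1.2²) = 17.84 ft
R = A/P = 39.12/17.84 = 2.193 ft
S = (Q·n / (1.486·A·R^(2/3)))² = (238×0.018 / (1.486×39.12×1.688))² = 0.001905

0.00191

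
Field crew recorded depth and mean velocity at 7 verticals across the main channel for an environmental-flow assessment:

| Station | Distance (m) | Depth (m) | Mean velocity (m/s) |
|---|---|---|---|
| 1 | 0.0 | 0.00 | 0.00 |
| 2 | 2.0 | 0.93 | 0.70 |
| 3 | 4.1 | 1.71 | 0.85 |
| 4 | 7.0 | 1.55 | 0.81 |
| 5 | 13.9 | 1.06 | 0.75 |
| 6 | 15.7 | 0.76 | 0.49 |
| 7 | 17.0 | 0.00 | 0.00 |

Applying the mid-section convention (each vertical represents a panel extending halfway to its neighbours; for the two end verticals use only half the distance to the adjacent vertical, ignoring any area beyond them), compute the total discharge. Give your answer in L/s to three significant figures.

w_2 = (4.1 − 0.0)/2 = 2.05 m; q_2 = 0.70 × 0.93 × 2.05 = 1.335 m³/s
w_3 = (7.0 − 2.0)/2 = 2.5 m; q_3 = 0.85 × 1.71 × 2.5 = 3.634 m³/s
w_4 = (13.9 − 4.1)/2 = 4.9 m; q_4 = 0.81 × 1.55 × 4.9 = 6.152 m³/s
w_5 = (15.7 − 7.0)/2 = 4.35 m; q_5 = 0.75 × 1.06 × 4.35 = 3.458 m³/s
w_6 = (17.0 − 13.9)/2 = 1.55 m; q_6 = 0.49 × 0.76 × 1.55 = 0.5772 m³/s
Stations 1, 7 contribute zero (depth or velocity is 0).
Q = Σ qᵢ = 15.16 m³/s
= 15.16 × 1000 = 15160 L/s

15200 L/s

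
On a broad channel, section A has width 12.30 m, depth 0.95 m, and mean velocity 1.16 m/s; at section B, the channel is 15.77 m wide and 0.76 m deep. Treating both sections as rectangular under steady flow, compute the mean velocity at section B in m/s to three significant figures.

Q = A₁V₁ = (12.30×0.95) × 1.16 = 13.55 m³/s
A₂ = 15.77 × 0.76 = 11.99 m²
V₂ = Q/A₂ = 13.55/11.99 = 1.131 m/s

1.13 m/s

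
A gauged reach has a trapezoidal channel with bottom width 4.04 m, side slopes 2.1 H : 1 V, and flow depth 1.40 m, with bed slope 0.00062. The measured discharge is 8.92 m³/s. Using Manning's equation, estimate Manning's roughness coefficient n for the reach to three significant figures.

0.0259

A = (b + z·y)·y = (4.04 + 2.1×1.40)×1.40 = 9.772 m²
P = b + 2y√(1+z²) = 4.04 + 2×1.40×√(1+2.1²) = 10.55 m
R = A/P = 9.772/10.55 = 0.9260 m
n = (1/Q)·A·R^(2/3)·S^(1/2) = (1/8.92) × 9.772 × 0.9501 × 0.02490 = 0.02592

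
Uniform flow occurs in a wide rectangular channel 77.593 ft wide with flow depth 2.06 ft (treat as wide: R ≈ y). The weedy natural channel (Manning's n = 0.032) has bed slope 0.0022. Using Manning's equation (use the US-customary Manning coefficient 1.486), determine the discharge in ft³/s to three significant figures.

564 ft³/s

A = b·y = 77.593 × 2.06 = 159.8 ft²
Wide channel: R ≈ y = 2.06 ft
Q = (1.486/n)·A·R^(2/3)·S^(1/2) = (1.486/0.032) × 159.8 × 2.060^(2/3) × 0.0022^(1/2) = 563.7 ft³/s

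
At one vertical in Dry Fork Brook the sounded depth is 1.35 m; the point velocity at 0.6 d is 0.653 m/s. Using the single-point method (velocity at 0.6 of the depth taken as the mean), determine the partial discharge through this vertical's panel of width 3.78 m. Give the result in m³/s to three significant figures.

3.33 m³/s

v̄ = v₀.₆ = 0.653 m/s
q = v̄ × d × w = 0.6530 × 1.35 × 3.78 = 3.332 m³/s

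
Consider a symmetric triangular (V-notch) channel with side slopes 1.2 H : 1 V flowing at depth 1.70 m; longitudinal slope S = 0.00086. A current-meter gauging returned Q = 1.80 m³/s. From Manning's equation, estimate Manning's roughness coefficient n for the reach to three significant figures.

A = z·y² = 1.2×1.70² = 3.468 m²
P = 2y√(1+z²) = 2×1.70×√(1+1.2²) = 5.311 m
R = A/P = 3.468/5.311 = 0.6530 m
n = (1/Q)·A·R^(2/3)·S^(1/2) = (1/1.80) × 3.468 × 0.7527 × 0.02933 = 0.04253

0.0425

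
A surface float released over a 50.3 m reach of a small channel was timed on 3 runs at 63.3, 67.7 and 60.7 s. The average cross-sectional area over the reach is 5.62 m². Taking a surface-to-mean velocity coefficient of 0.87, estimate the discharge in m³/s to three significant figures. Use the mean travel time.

t̄ = (63.3 + 67.7 + 60.7) / 3 = 63.9 s
v_surface = L / t̄ = 50.3 / 63.9 = 0.7872 m/s
v_mean = 0.87 × 0.7872 = 0.6848 m/s
Q = A × v_mean = 5.62 × 0.6848 = 3.849 m³/s

3.85 m³/s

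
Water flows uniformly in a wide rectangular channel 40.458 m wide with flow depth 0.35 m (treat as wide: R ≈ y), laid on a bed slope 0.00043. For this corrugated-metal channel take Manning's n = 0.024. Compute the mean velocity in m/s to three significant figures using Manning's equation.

0.429 m/s

A = b·y = 40.458 × 0.35 = 14.16 m²
Wide channel: R ≈ y = 0.35 m
Q = (1/n)·A·R^(2/3)·S^(1/2) = (1/0.024) × 14.16 × 0.3500^(2/3) × 0.00043^(1/2) = 6.076 m³/s
V = Q/A = 6.076/14.16 = 0.4291 m/s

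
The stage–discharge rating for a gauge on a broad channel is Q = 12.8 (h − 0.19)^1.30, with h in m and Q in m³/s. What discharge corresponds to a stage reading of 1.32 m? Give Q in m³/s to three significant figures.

Q = 12.8 × (1.32 − 0.19)^1.30 = 12.8 × 1.13^1.30 = 15.00 m³/s

15.0 m³/s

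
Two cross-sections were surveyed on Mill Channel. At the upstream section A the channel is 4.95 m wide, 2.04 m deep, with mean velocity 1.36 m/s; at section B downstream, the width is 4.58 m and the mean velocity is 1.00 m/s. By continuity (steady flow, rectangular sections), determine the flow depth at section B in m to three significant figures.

3.00 m

Q = A₁V₁ = (4.95×2.04) × 1.36 = 13.73 m³/s
d₂ = Q/(b₂ V₂) = 13.73/(4.58×1.00) = 2.999 m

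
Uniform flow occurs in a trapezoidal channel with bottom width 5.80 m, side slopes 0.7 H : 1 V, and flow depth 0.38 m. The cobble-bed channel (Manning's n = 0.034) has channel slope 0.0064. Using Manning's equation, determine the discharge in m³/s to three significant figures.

A = (b + z·y)·y = (5.80 + 0.7×0.38)×0.38 = 2.305 m²
P = b + 2y√(1+z²) = 5.80 + 2×0.38×√(1+0.7²) = 6.728 m
R = A/P = 2.305/6.728 = 0.3426 m
Q = (1/n)·A·R^(2/3)·S^(1/2) = (1/0.034) × 2.305 × 0.3426^(2/3) × 0.0064^(1/2) = 2.656 m³/s

2.66 m³/s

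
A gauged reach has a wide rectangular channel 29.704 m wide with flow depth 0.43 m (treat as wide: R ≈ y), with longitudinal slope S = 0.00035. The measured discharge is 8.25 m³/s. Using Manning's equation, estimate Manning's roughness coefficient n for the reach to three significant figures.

0.0165

A = b·y = 29.704 × 0.43 = 12.77 m²
Wide channel: R ≈ y = 0.43 m
n = (1/Q)·A·R^(2/3)·S^(1/2) = (1/8.25) × 12.77 × 0.5697 × 0.01871 = 0.01650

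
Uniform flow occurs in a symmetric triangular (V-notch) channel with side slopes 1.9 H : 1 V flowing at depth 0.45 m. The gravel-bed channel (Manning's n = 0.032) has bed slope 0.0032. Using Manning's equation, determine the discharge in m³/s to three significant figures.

0.232 m³/s

A = z·y² = 1.9×0.45² = 0.3848 m²
P = 2y√(1+z²) = 2×0.45×√(1+1.9²) = 1.932 m
R = A/P = 0.3848/1.932 = 0.1991 m
Q = (1/n)·A·R^(2/3)·S^(1/2) = (1/0.032) × 0.3848 × 0.1991^(2/3) × 0.0032^(1/2) = 0.2319 m³/s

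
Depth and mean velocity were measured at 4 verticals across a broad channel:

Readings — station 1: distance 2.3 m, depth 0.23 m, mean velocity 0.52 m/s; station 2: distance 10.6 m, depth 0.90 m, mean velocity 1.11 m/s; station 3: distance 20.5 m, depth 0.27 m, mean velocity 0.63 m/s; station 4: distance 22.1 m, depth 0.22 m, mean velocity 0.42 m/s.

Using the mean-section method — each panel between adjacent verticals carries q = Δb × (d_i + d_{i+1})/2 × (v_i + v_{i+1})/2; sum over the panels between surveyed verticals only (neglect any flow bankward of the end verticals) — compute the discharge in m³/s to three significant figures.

9.07 m³/s

Panel 1-2: Δb = 8.3 m, d̄ = (0.23+0.90)/2 = 0.565, v̄ = (0.52+1.11)/2 = 0.815 → q = 8.3×0.565×0.815 = 3.822 m³/s
Panel 2-3: Δb = 9.9 m, d̄ = (0.90+0.27)/2 = 0.585, v̄ = (1.11+0.63)/2 = 0.87 → q = 9.9×0.585×0.87 = 5.039 m³/s
Panel 3-4: Δb = 1.6 m, d̄ = (0.27+0.22)/2 = 0.245, v̄ = (0.63+0.42)/2 = 0.525 → q = 1.6×0.245×0.525 = 0.2058 m³/s
Q = Σ q = 9.066 m³/s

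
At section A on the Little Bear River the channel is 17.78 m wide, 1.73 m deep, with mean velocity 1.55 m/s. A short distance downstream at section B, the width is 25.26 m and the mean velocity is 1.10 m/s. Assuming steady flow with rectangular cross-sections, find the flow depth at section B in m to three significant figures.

1.72 m

Q = A₁V₁ = (17.78×1.73) × 1.55 = 47.68 m³/s
d₂ = Q/(b₂ V₂) = 47.68/(25.26×1.10) = 1.716 m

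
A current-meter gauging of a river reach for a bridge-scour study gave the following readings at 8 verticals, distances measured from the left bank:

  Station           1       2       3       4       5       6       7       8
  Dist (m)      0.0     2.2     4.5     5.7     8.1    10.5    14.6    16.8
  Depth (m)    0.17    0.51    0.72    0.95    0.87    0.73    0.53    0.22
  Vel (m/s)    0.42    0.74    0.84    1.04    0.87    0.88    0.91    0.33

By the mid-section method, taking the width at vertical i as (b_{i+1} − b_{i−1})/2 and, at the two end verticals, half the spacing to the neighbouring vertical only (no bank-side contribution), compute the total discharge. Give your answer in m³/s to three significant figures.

9.27 m³/s

w_1 = (2.2 − 0.0)/2 = 1.1 m; q_1 = 0.42 × 0.17 × 1.1 = 0.07854 m³/s
w_2 = (4.5 − 0.0)/2 = 2.25 m; q_2 = 0.74 × 0.51 × 2.25 = 0.8492 m³/s
w_3 = (5.7 − 2.2)/2 = 1.75 m; q_3 = 0.84 × 0.72 × 1.75 = 1.058 m³/s
w_4 = (8.1 − 4.5)/2 = 1.8 m; q_4 = 1.04 × 0.95 × 1.8 = 1.778 m³/s
w_5 = (10.5 − 5.7)/2 = 2.4 m; q_5 = 0.87 × 0.87 × 2.4 = 1.817 m³/s
w_6 = (14.6 − 8.1)/2 = 3.25 m; q_6 = 0.88 × 0.73 × 3.25 = 2.088 m³/s
w_7 = (16.8 − 10.5)/2 = 3.15 m; q_7 = 0.91 × 0.53 × 3.15 = 1.519 m³/s
w_8 = (16.8 − 14.6)/2 = 1.1 m; q_8 = 0.33 × 0.22 × 1.1 = 0.07986 m³/s
Q = Σ qᵢ = 9.268 m³/s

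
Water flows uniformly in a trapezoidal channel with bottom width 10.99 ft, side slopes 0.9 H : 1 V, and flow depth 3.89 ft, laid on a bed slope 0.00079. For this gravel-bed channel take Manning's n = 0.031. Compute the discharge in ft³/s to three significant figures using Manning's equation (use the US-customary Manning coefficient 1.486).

A = (b + z·y)·y = (10.99 + 0.9×3.89)×3.89 = 56.37 ft²
P = b + 2y√(1+z²) = 10.99 + 2×3.89×√(1+0.9²) = 21.46 ft
R = A/P = 56.37/21.46 = 2.627 ft
Q = (1.486/n)·A·R^(2/3)·S^(1/2) = (1.486/0.031) × 56.37 × 2.627^(2/3) × 0.00079^(1/2) = 144.6 ft³/s

145 ft³/s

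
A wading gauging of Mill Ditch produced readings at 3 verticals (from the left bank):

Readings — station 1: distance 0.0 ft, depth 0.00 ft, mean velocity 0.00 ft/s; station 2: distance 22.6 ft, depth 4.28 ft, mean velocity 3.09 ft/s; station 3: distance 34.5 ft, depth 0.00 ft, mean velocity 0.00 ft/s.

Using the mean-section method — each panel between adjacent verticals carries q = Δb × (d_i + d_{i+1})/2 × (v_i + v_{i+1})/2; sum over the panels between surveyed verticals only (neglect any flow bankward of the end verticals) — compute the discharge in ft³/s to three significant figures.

114 ft³/s

Panel 1-2: Δb = 22.6 ft, d̄ = (0.00+4.28)/2 = 2.14, v̄ = (0.00+3.09)/2 = 1.545 → q = 22.6×2.14×1.545 = 74.72 ft³/s
Panel 2-3: Δb = 11.9 ft, d̄ = (4.28+0.00)/2 = 2.14, v̄ = (3.09+0.00)/2 = 1.545 → q = 11.9×2.14×1.545 = 39.34 ft³/s
Q = Σ q = 114.1 ft³/s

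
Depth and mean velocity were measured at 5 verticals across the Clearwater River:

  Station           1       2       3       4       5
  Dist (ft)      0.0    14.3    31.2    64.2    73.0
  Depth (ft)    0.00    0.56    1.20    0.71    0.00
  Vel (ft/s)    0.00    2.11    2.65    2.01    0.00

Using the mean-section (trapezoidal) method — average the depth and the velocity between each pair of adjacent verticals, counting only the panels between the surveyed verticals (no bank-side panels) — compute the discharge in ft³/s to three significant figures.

116 ft³/s

Panel 1-2: Δb = 14.3 ft, d̄ = (0.00+0.56)/2 = 0.28, v̄ = (0.00+2.11)/2 = 1.055 → q = 14.3×0.28×1.055 = 4.224 ft³/s
Panel 2-3: Δb = 16.9 ft, d̄ = (0.56+1.20)/2 = 0.88, v̄ = (2.11+2.65)/2 = 2.38 → q = 16.9×0.88×2.38 = 35.40 ft³/s
Panel 3-4: Δb = 33 ft, d̄ = (1.20+0.71)/2 = 0.955, v̄ = (2.65+2.01)/2 = 2.33 → q = 33×0.955×2.33 = 73.43 ft³/s
Panel 4-5: Δb = 8.8 ft, d̄ = (0.71+0.00)/2 = 0.355, v̄ = (2.01+0.00)/2 = 1.005 → q = 8.8×0.355×1.005 = 3.140 ft³/s
Q = Σ q = 116.2 ft³/s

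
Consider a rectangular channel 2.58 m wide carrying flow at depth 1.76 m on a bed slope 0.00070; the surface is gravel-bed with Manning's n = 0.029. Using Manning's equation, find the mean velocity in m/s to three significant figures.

0.749 m/s

A = b·y = 2.58 × 1.76 = 4.541 m²
P = b + 2y = 2.58 + 2×1.76 = 6.100 m
R = A/P = 4.541/6.100 = 0.7444 m
Q = (1/n)·A·R^(2/3)·S^(1/2) = (1/0.029) × 4.541 × 0.7444^(2/3) × 0.00070^(1/2) = 3.403 m³/s
V = Q/A = 3.403/4.541 = 0.7494 m/s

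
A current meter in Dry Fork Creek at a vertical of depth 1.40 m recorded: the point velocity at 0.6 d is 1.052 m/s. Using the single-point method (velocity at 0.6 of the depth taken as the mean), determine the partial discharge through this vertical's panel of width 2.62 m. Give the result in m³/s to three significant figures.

3.86 m³/s

v̄ = v₀.₆ = 1.052 m/s
q = v̄ × d × w = 1.052 × 1.40 × 2.62 = 3.859 m³/s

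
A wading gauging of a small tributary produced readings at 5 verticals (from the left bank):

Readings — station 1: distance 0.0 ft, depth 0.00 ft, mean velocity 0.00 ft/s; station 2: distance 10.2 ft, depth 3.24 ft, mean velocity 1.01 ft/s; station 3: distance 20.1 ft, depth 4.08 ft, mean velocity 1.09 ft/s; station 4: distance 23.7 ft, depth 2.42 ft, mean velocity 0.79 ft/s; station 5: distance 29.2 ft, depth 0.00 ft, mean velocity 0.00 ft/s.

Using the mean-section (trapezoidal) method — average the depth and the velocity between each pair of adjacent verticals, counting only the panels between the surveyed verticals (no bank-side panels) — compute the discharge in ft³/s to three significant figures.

60.0 ft³/s

Panel 1-2: Δb = 10.2 ft, d̄ = (0.00+3.24)/2 = 1.62, v̄ = (0.00+1.01)/2 = 0.505 → q = 10.2×1.62×0.505 = 8.345 ft³/s
Panel 2-3: Δb = 9.9 ft, d̄ = (3.24+4.08)/2 = 3.66, v̄ = (1.01+1.09)/2 = 1.05 → q = 9.9×3.66×1.05 = 38.05 ft³/s
Panel 3-4: Δb = 3.6 ft, d̄ = (4.08+2.42)/2 = 3.25, v̄ = (1.09+0.79)/2 = 0.94 → q = 3.6×3.25×0.94 = 11.00 ft³/s
Panel 4-5: Δb = 5.5 ft, d̄ = (2.42+0.00)/2 = 1.21, v̄ = (0.79+0.00)/2 = 0.395 → q = 5.5×1.21×0.395 = 2.629 ft³/s
Q = Σ q = 60.02 ft³/s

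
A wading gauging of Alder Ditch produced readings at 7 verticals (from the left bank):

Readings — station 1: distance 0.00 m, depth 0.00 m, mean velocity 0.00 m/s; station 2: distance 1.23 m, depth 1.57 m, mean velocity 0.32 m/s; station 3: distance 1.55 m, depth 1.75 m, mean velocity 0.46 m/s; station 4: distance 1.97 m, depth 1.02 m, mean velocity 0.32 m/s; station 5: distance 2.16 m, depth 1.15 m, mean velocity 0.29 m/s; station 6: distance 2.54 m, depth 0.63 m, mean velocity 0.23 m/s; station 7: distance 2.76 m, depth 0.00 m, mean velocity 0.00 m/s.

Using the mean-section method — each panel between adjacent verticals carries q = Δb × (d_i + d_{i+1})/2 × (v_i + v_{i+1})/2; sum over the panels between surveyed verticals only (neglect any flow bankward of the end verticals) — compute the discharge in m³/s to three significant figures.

0.747 m³/s

Panel 1-2: Δb = 1.23 m, d̄ = (0.00+1.57)/2 = 0.785, v̄ = (0.00+0.32)/2 = 0.16 → q = 1.23×0.785×0.16 = 0.1545 m³/s
Panel 2-3: Δb = 0.32 m, d̄ = (1.57+1.75)/2 = 1.66, v̄ = (0.32+0.46)/2 = 0.39 → q = 0.32×1.66×0.39 = 0.2072 m³/s
Panel 3-4: Δb = 0.42 m, d̄ = (1.75+1.02)/2 = 1.385, v̄ = (0.46+0.32)/2 = 0.39 → q = 0.42×1.385×0.39 = 0.2269 m³/s
Panel 4-5: Δb = 0.19 m, d̄ = (1.02+1.15)/2 = 1.085, v̄ = (0.32+0.29)/2 = 0.305 → q = 0.19×1.085×0.305 = 0.06288 m³/s
Panel 5-6: Δb = 0.38 m, d̄ = (1.15+0.63)/2 = 0.89, v̄ = (0.29+0.23)/2 = 0.26 → q = 0.38×0.89×0.26 = 0.08793 m³/s
Panel 6-7: Δb = 0.22 m, d̄ = (0.63+0.00)/2 = 0.315, v̄ = (0.23+0.00)/2 = 0.115 → q = 0.22×0.315×0.115 = 0.007970 m³/s
Q = Σ q = 0.7473 m³/s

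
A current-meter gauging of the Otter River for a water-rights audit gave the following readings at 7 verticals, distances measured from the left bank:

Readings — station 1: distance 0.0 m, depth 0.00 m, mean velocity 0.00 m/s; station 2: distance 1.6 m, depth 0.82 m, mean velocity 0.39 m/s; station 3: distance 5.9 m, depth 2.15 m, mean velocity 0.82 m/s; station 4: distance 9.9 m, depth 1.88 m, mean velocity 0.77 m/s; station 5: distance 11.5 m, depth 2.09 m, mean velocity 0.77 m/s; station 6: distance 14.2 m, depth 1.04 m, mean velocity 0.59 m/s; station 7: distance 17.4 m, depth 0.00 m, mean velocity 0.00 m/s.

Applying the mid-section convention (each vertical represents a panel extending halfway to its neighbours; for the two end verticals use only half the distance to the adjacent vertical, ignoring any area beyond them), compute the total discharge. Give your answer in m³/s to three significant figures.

17.6 m³/s

w_2 = (5.9 − 0.0)/2 = 2.95 m; q_2 = 0.39 × 0.82 × 2.95 = 0.9434 m³/s
w_3 = (9.9 − 1.6)/2 = 4.15 m; q_3 = 0.82 × 2.15 × 4.15 = 7.316 m³/s
w_4 = (11.5 − 5.9)/2 = 2.8 m; q_4 = 0.77 × 1.88 × 2.8 = 4.053 m³/s
w_5 = (14.2 − 9.9)/2 = 2.15 m; q_5 = 0.77 × 2.09 × 2.15 = 3.460 m³/s
w_6 = (17.4 − 11.5)/2 = 2.95 m; q_6 = 0.59 × 1.04 × 2.95 = 1.810 m³/s
Stations 1, 7 contribute zero (depth or velocity is 0).
Q = Σ qᵢ = 17.58 m³/s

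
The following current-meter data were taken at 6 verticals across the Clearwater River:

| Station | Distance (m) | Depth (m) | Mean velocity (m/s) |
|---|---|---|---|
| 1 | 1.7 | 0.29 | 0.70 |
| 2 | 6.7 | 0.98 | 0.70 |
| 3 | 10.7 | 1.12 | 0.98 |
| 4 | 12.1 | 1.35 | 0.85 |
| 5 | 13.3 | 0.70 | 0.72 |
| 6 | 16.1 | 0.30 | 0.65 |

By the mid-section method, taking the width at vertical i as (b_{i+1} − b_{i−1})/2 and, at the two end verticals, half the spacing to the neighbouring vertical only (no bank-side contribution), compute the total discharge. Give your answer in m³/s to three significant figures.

w_1 = (6.7 − 1.7)/2 = 2.5 m; q_1 = 0.70 × 0.29 × 2.5 = 0.5075 m³/s
w_2 = (10.7 − 1.7)/2 = 4.5 m; q_2 = 0.70 × 0.98 × 4.5 = 3.087 m³/s
w_3 = (12.1 − 6.7)/2 = 2.7 m; q_3 = 0.98 × 1.12 × 2.7 = 2.964 m³/s
w_4 = (13.3 − 10.7)/2 = 1.3 m; q_4 = 0.85 × 1.35 × 1.3 = 1.492 m³/s
w_5 = (16.1 − 12.1)/2 = 2 m; q_5 = 0.72 × 0.70 × 2 = 1.008 m³/s
w_6 = (16.1 − 13.3)/2 = 1.4 m; q_6 = 0.65 × 0.30 × 1.4 = 0.2730 m³/s
Q = Σ qᵢ = 9.331 m³/s

9.33 m³/s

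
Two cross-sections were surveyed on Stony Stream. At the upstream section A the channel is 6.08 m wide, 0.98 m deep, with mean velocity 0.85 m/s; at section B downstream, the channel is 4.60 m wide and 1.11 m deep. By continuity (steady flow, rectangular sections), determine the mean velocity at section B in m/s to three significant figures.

Q = A₁V₁ = (6.08×0.98) × 0.85 = 5.065 m³/s
A₂ = 4.60 × 1.11 = 5.106 m²
V₂ = Q/A₂ = 5.065/5.106 = 0.9919 m/s

0.992 m/s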